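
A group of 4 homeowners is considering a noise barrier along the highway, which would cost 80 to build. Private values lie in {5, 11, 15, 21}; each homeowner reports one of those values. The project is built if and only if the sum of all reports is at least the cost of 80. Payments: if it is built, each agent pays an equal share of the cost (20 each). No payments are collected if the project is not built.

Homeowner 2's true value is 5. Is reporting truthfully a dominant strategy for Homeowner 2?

Check each profile of the others' reports and compare truth against every alternative report.
Others report (5, 5, 5): truth gives 0, best alternative gives 0.
Others report (5, 5, 11): truth gives 0, best alternative gives 0.
Others report (5, 5, 15): truth gives 0, best alternative gives 0.
Others report (5, 5, 21): truth gives 0, best alternative gives 0.
Others report (5, 11, 5): truth gives 0, best alternative gives 0.
Others report (5, 11, 11): truth gives 0, best alternative gives 0.
(Remaining 58 profiles checked similarly; truth is weakly best in each.)
In every case the truthful report is at least as good as any alternative, so it is a dominant strategy.

Yes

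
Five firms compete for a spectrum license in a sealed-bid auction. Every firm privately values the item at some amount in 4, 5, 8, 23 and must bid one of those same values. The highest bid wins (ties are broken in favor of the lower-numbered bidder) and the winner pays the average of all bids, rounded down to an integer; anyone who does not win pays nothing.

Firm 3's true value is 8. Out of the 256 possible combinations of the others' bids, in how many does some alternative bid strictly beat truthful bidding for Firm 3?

3

Others bid (4, 4, 4, 5): truth gives 3; bid 5 gives 4 > 3. Violating.
Others bid (4, 4, 5, 4): truth gives 3; bid 5 gives 4 > 3. Violating.
Others bid (4, 4, 5, 5): truth gives 3; bid 5 gives 4 > 3. Violating.
Others bid (4, 4, 4, 4): truth gives 4; no alternative beats it.
Others bid (4, 4, 4, 8): truth gives 3; no alternative beats it.
(Checking all 256 profiles: 3 have a profitable deviation, 253 do not.)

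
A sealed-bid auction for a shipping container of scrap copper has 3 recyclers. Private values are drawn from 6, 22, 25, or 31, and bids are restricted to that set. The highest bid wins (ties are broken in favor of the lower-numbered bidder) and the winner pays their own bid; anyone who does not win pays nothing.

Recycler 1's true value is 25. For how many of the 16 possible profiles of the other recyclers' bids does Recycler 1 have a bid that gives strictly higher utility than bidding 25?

4

Others bid (6, 6): truth gives 0; bid 6 gives 19 > 0. Violating.
Others bid (6, 22): truth gives 0; bid 22 gives 3 > 0. Violating.
Others bid (22, 6): truth gives 0; bid 22 gives 3 > 0. Violating.
Others bid (22, 22): truth gives 0; bid 22 gives 3 > 0. Violating.
Others bid (6, 25): truth gives 0; no alternative beats it.
Others bid (6, 31): truth gives 0; no alternative beats it.
(Checking all 16 profiles: 4 have a profitable deviation, 12 do not.)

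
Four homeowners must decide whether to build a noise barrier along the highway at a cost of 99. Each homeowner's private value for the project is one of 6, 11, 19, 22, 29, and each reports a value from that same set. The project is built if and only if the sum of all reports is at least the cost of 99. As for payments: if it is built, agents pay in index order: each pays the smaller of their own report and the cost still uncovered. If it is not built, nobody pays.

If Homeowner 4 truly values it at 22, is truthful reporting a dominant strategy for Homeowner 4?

Yes

Check each profile of the others' reports and compare truth against every alternative report.
Others report (29, 29, 29): truth gives 10, best alternative gives 10.
Others report (22, 29, 29): truth gives 3, best alternative gives 3.
Others report (29, 22, 29): truth gives 3, best alternative gives 3.
Others report (29, 29, 22): truth gives 3, best alternative gives 3.
Others report (6, 6, 6): truth gives 0, best alternative gives 0.
Others report (6, 6, 11): truth gives 0, best alternative gives 0.
(Remaining 119 profiles checked similarly; truth is weakly best in each.)
In every case the truthful report is at least as good as any alternative, so it is a dominant strategy.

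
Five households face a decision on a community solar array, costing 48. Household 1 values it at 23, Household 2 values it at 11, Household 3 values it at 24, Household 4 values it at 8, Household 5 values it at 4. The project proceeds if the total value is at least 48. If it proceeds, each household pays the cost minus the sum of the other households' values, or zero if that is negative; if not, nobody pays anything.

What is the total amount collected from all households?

Total value 70 ≥ cost 48, so it is built.
Household 1: others sum to 47; max(0, 48 - 47) = 1.
Household 2: others sum to 59; max(0, 48 - 59) = 0.
Household 3: others sum to 46; max(0, 48 - 46) = 2.
Household 4: others sum to 62; max(0, 48 - 62) = 0.
Household 5: others sum to 66; max(0, 48 - 66) = 0.
Total collected = 1 + 0 + 2 + 0 + 0 = 3.

3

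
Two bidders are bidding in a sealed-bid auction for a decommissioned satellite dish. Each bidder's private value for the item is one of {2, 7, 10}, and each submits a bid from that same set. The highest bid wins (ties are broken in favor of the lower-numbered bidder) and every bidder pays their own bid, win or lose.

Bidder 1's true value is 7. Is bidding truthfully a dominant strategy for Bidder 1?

No

Consider the case where Bidder 2 bids 2.
Truthful bid 7: wins, pays 7, utility 7 - 7 = 0.
Bid 2 instead: wins, pays 2, utility 7 - 2 = 5.
Since 5 > 0, bidding 2 is strictly better here, so truthful bidding is not dominant.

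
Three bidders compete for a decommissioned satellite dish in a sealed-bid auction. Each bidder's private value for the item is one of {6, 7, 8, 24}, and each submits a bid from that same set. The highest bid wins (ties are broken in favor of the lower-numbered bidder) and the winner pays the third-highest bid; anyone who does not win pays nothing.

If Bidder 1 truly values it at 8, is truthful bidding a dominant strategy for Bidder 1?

No

Consider the case where Bidder 2 bids 6 and Bidder 3 bids 24.
Truthful bid 8: loses, pays 0, utility 0.
Bid 24 instead: wins, pays 6, utility 8 - 6 = 2.
Since 2 > 0, bidding 24 is strictly better here, so truthful bidding is not dominant.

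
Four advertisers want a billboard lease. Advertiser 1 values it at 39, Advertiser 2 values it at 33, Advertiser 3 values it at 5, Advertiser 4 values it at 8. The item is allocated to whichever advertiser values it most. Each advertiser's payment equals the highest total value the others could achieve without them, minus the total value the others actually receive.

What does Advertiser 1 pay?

33

Advertiser 1 has the highest value and receives the item.
Without Advertiser 1, the item would go to the next-highest value, 33, so the others could achieve 33.
With Advertiser 1 present and winning, the others receive nothing, so their total is 0.
Payment = 33 - 0 = 33.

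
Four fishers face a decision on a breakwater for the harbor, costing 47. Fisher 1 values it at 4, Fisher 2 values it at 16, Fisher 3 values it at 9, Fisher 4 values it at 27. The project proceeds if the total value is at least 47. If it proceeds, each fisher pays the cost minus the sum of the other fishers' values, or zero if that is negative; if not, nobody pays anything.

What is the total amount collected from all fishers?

Total value 56 ≥ cost 47, so it is built.
Fisher 1: others sum to 52; max(0, 47 - 52) = 0.
Fisher 2: others sum to 40; max(0, 47 - 40) = 7.
Fisher 3: others sum to 47; max(0, 47 - 47) = 0.
Fisher 4: others sum to 29; max(0, 47 - 29) = 18.
Total collected = 0 + 7 + 0 + 18 = 25.

25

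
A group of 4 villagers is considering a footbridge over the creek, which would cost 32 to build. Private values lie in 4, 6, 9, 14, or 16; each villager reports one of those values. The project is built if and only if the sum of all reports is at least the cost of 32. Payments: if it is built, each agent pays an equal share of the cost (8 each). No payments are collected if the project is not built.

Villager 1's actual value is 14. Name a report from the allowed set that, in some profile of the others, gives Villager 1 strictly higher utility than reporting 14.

Suppose Villager 2 reports 4, Villager 3 reports 4 and Villager 4 reports 9.
Report 14: project not built, utility 0.
Report 16: project built, pays 8, utility 14 - 8 = 6.
So reporting 16 beats truth here (6 > 0).

16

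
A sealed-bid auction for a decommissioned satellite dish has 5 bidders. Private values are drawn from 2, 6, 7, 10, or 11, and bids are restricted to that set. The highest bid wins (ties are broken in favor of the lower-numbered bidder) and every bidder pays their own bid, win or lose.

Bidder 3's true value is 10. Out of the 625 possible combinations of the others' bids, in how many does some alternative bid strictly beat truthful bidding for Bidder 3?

Others bid (2, 2, 2, 2): truth gives 0; bid 6 gives 4 > 0. Violating.
Others bid (2, 2, 2, 6): truth gives 0; bid 6 gives 4 > 0. Violating.
Others bid (2, 2, 2, 7): truth gives 0; bid 7 gives 3 > 0. Violating.
Others bid (2, 2, 2, 11): truth gives -10; bid 11 gives -1 > -10. Violating.
Others bid (2, 2, 2, 10): truth gives 0; no alternative beats it.
Others bid (2, 2, 6, 10): truth gives 0; no alternative beats it.
(Checking all 625 profiles: 517 have a profitable deviation, 108 do not.)

517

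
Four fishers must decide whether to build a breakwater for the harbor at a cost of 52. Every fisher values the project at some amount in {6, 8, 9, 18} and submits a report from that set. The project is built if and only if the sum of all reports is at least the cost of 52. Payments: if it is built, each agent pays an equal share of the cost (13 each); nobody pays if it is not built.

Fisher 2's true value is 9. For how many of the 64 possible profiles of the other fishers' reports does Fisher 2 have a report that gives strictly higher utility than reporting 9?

6

Others report (8, 18, 18): truth gives -4; report 6 gives 0 > -4. Violating.
Others report (9, 18, 18): truth gives -4; report 6 gives 0 > -4. Violating.
Others report (18, 8, 18): truth gives -4; report 6 gives 0 > -4. Violating.
Others report (18, 9, 18): truth gives -4; report 6 gives 0 > -4. Violating.
Others report (6, 6, 6): truth gives 0; no alternative beats it.
Others report (6, 6, 8): truth gives 0; no alternative beats it.
(Checking all 64 profiles: 6 have a profitable deviation, 58 do not.)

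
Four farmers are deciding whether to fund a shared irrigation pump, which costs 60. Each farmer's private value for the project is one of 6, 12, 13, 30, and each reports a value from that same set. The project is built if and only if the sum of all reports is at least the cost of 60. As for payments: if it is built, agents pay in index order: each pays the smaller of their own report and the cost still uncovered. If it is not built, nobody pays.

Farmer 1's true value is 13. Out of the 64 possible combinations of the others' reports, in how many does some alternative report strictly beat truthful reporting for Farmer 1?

Others report (6, 12, 30): truth gives 0; report 12 gives 1 > 0. Violating.
Others report (6, 13, 30): truth gives 0; report 12 gives 1 > 0. Violating.
Others report (6, 30, 12): truth gives 0; report 12 gives 1 > 0. Violating.
Others report (6, 30, 13): truth gives 0; report 12 gives 1 > 0. Violating.
Others report (6, 6, 6): truth gives 0; no alternative beats it.
Others report (6, 6, 12): truth gives 0; no alternative beats it.
(Checking all 64 profiles: 34 have a profitable deviation, 30 do not.)

34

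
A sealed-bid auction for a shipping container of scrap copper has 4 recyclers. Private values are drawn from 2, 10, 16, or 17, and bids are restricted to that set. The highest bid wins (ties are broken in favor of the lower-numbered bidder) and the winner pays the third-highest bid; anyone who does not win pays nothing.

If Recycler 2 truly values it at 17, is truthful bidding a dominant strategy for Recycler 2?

Yes

Check each profile of the others' bids and compare truth against every alternative bid.
Others bid (2, 2, 17): truth gives 15, best alternative gives 0.
Others bid (2, 17, 2): truth gives 15, best alternative gives 0.
Others bid (16, 2, 2): truth gives 15, best alternative gives 0.
Others bid (2, 10, 17): truth gives 7, best alternative gives 0.
Others bid (2, 17, 10): truth gives 7, best alternative gives 0.
Others bid (10, 2, 17): truth gives 7, best alternative gives 0.
(Remaining 58 profiles checked similarly; truth is weakly best in each.)
In every case the truthful bid is at least as good as any alternative, so it is a dominant strategy.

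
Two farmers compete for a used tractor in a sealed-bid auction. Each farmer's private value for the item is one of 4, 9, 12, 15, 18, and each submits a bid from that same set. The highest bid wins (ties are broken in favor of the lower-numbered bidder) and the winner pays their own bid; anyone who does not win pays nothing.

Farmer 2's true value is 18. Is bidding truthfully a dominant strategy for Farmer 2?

No

Consider the case where Farmer 1 bids 4.
Truthful bid 18: wins, pays 18, utility 18 - 18 = 0.
Bid 9 instead: wins, pays 9, utility 18 - 9 = 9.
Since 9 > 0, bidding 9 is strictly better here, so truthful bidding is not dominant.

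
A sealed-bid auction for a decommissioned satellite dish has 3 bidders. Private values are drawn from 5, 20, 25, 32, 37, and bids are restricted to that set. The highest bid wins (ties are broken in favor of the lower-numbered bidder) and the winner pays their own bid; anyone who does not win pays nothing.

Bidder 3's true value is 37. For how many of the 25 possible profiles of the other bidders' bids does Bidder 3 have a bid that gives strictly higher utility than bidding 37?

9

Others bid (5, 5): truth gives 0; bid 20 gives 17 > 0. Violating.
Others bid (5, 20): truth gives 0; bid 25 gives 12 > 0. Violating.
Others bid (5, 25): truth gives 0; bid 32 gives 5 > 0. Violating.
Others bid (20, 5): truth gives 0; bid 25 gives 12 > 0. Violating.
Others bid (5, 32): truth gives 0; no alternative beats it.
Others bid (5, 37): truth gives 0; no alternative beats it.
(Checking all 25 profiles: 9 have a profitable deviation, 16 do not.)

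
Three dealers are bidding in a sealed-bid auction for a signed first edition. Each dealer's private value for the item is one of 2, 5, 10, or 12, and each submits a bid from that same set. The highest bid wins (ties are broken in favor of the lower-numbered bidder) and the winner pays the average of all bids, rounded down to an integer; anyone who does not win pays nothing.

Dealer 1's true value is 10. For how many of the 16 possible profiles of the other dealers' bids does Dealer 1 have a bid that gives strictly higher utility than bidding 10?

Others bid (2, 2): truth gives 6; bid 2 gives 8 > 6. Violating.
Others bid (2, 5): truth gives 5; bid 5 gives 6 > 5. Violating.
Others bid (2, 12): truth gives 0; bid 12 gives 2 > 0. Violating.
Others bid (5, 2): truth gives 5; bid 5 gives 6 > 5. Violating.
Others bid (2, 10): truth gives 3; no alternative beats it.
Others bid (5, 10): truth gives 2; no alternative beats it.
(Checking all 16 profiles: 8 have a profitable deviation, 8 do not.)

8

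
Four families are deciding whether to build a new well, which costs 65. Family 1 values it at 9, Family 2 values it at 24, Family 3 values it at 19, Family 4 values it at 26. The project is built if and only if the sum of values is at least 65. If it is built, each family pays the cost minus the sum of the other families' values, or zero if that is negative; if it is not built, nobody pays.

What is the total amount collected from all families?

30

Total value 78 ≥ cost 65, so it is built.
Family 1: others sum to 69; max(0, 65 - 69) = 0.
Family 2: others sum to 54; max(0, 65 - 54) = 11.
Family 3: others sum to 59; max(0, 65 - 59) = 6.
Family 4: others sum to 52; max(0, 65 - 52) = 13.
Total collected = 0 + 11 + 6 + 13 = 30.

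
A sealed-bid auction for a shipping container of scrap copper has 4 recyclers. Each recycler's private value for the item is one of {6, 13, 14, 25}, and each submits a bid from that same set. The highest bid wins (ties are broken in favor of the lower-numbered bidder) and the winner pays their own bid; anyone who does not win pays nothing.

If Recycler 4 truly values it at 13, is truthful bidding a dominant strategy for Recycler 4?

Check each profile of the others' bids and compare truth against every alternative bid.
Others bid (6, 6, 6): truth gives 0, best alternative gives 0.
Others bid (6, 6, 13): truth gives 0, best alternative gives 0.
Others bid (6, 6, 14): truth gives 0, best alternative gives 0.
Others bid (6, 6, 25): truth gives 0, best alternative gives 0.
Others bid (6, 13, 6): truth gives 0, best alternative gives 0.
Others bid (6, 13, 13): truth gives 0, best alternative gives 0.
(Remaining 58 profiles checked similarly; truth is weakly best in each.)
In every case the truthful bid is at least as good as any alternative, so it is a dominant strategy.

Yes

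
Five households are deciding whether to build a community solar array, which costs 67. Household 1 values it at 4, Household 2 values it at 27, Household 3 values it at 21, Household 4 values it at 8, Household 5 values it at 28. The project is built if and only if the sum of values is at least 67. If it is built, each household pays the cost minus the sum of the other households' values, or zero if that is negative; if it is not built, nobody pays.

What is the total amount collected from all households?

Total value 88 ≥ cost 67, so it is built.
Household 1: others sum to 84; max(0, 67 - 84) = 0.
Household 2: others sum to 61; max(0, 67 - 61) = 6.
Household 3: others sum to 67; max(0, 67 - 67) = 0.
Household 4: others sum to 80; max(0, 67 - 80) = 0.
Household 5: others sum to 60; max(0, 67 - 60) = 7.
Total collected = 0 + 6 + 0 + 0 + 7 = 13.

13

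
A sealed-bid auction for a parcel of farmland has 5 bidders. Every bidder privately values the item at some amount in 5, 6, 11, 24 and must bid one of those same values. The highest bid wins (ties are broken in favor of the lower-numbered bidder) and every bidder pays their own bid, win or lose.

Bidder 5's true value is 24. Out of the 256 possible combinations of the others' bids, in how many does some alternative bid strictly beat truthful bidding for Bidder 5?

Others bid (5, 5, 5, 5): truth gives 0; bid 6 gives 18 > 0. Violating.
Others bid (5, 5, 5, 6): truth gives 0; bid 11 gives 13 > 0. Violating.
Others bid (5, 5, 5, 24): truth gives -24; bid 5 gives -5 > -24. Violating.
Others bid (5, 5, 6, 5): truth gives 0; bid 11 gives 13 > 0. Violating.
Others bid (5, 5, 5, 11): truth gives 0; no alternative beats it.
Others bid (5, 5, 6, 11): truth gives 0; no alternative beats it.
(Checking all 256 profiles: 191 have a profitable deviation, 65 do not.)

191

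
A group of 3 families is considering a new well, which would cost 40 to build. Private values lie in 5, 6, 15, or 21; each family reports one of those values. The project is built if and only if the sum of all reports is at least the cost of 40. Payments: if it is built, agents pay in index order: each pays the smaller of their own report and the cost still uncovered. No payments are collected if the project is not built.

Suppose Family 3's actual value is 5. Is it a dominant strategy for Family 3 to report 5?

Check each profile of the others' reports and compare truth against every alternative report.
Others report (21, 21): truth gives 5, best alternative gives 5.
Others report (15, 21): truth gives 1, best alternative gives 1.
Others report (21, 15): truth gives 1, best alternative gives 1.
Others report (5, 5): truth gives 0, best alternative gives 0.
Others report (5, 6): truth gives 0, best alternative gives 0.
Others report (5, 15): truth gives 0, best alternative gives 0.
(Remaining 10 profiles checked similarly; truth is weakly best in each.)
In every case the truthful report is at least as good as any alternative, so it is a dominant strategy.

Yes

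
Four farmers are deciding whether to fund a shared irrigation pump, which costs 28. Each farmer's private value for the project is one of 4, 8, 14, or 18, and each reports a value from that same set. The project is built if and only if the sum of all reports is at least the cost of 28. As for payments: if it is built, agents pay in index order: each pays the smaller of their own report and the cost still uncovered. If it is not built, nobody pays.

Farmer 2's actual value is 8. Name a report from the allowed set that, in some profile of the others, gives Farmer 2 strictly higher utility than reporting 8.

4

Suppose Farmer 1 reports 4, Farmer 3 reports 4 and Farmer 4 reports 18.
Report 8: project built, pays 8, utility 8 - 8 = 0.
Report 4: project built, pays 4, utility 8 - 4 = 4.
So reporting 4 beats truth here (4 > 0).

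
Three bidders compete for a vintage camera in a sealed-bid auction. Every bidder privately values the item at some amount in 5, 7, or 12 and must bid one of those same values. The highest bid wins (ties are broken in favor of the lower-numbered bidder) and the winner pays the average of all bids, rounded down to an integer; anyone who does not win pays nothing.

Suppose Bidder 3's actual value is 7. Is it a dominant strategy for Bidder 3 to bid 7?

Check each profile of the others' bids and compare truth against every alternative bid.
Others bid (5, 5): truth gives 2, best alternative gives 0.
Others bid (5, 7): truth gives 0, best alternative gives 0.
Others bid (5, 12): truth gives 0, best alternative gives 0.
Others bid (7, 5): truth gives 0, best alternative gives 0.
Others bid (7, 7): truth gives 0, best alternative gives 0.
Others bid (7, 12): truth gives 0, best alternative gives 0.
(Remaining 3 profiles checked similarly; truth is weakly best in each.)
In every case the truthful bid is at least as good as any alternative, so it is a dominant strategy.

Yes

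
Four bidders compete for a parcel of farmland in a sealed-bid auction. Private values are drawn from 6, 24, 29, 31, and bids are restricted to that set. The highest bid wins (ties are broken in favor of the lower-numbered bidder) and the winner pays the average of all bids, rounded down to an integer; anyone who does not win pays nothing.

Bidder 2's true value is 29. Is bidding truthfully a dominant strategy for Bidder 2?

Consider the case where Bidder 1 bids 6, Bidder 3 bids 6 and Bidder 4 bids 6.
Truthful bid 29: wins, pays 11, utility 29 - 11 = 18.
Bid 24 instead: wins, pays 10, utility 29 - 10 = 19.
Since 19 > 18, bidding 24 is strictly better here, so truthful bidding is not dominant.

No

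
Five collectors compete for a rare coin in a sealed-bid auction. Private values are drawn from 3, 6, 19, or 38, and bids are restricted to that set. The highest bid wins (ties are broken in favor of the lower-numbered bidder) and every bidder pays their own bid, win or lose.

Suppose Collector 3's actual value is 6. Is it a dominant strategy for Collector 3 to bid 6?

No

Consider the case where Collector 1 bids 3, Collector 2 bids 3, Collector 4 bids 3 and Collector 5 bids 19.
Truthful bid 6: loses but pays 6, utility -6.
Bid 3 instead: loses but pays 3, utility -3.
Since -3 > -6, bidding 3 is strictly better here, so truthful bidding is not dominant.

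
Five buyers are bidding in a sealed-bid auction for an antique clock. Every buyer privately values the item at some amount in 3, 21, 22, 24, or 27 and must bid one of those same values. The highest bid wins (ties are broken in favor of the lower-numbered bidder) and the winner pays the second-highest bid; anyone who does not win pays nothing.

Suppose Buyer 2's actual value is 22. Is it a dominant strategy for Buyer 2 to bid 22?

Check each profile of the others' bids and compare truth against every alternative bid.
Others bid (3, 3, 3, 3): truth gives 19, best alternative gives 19.
Others bid (3, 3, 3, 21): truth gives 1, best alternative gives 1.
Others bid (3, 3, 21, 3): truth gives 1, best alternative gives 1.
Others bid (3, 3, 21, 21): truth gives 1, best alternative gives 1.
Others bid (3, 21, 3, 3): truth gives 1, best alternative gives 1.
Others bid (3, 21, 3, 21): truth gives 1, best alternative gives 1.
(Remaining 619 profiles checked similarly; truth is weakly best in each.)
In every case the truthful bid is at least as good as any alternative, so it is a dominant strategy.

Yes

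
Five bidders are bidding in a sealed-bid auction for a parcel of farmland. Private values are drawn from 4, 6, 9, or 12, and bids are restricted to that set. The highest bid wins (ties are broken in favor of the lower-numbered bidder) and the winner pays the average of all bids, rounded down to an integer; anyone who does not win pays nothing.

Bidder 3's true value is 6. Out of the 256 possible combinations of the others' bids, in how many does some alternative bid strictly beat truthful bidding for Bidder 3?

7

Others bid (4, 6, 4, 4): truth gives 0; bid 9 gives 1 > 0. Violating.
Others bid (4, 6, 4, 6): truth gives 0; bid 9 gives 1 > 0. Violating.
Others bid (4, 6, 6, 4): truth gives 0; bid 9 gives 1 > 0. Violating.
Others bid (6, 4, 4, 4): truth gives 0; bid 9 gives 1 > 0. Violating.
Others bid (4, 4, 4, 4): truth gives 2; no alternative beats it.
Others bid (4, 4, 4, 6): truth gives 2; no alternative beats it.
(Checking all 256 profiles: 7 have a profitable deviation, 249 do not.)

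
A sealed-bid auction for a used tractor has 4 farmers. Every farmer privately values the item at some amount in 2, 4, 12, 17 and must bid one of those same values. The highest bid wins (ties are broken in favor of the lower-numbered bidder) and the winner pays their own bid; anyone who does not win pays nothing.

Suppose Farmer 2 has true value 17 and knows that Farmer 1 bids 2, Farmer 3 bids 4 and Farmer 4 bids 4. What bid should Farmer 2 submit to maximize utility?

Bid 2: loses, pays 0, utility 0.
Bid 4: wins, pays 4, utility 17 - 4 = 13.
Bid 12: wins, pays 12, utility 17 - 12 = 5.
Bid 17: wins, pays 17, utility 17 - 17 = 0.
The best choice is 4 with utility 13.

4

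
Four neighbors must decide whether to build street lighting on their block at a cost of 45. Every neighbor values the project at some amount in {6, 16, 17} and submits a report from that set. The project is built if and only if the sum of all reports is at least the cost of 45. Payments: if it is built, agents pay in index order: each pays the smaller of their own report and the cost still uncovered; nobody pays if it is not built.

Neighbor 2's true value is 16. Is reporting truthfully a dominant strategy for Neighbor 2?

No

Consider the case where Neighbor 1 reports 6, Neighbor 3 reports 16 and Neighbor 4 reports 17.
Truthful report 16: project built, pays 16, utility 16 - 16 = 0.
Report 6 instead: project built, pays 6, utility 16 - 6 = 10.
Since 10 > 0, reporting 6 is strictly better here, so truthful reporting is not dominant.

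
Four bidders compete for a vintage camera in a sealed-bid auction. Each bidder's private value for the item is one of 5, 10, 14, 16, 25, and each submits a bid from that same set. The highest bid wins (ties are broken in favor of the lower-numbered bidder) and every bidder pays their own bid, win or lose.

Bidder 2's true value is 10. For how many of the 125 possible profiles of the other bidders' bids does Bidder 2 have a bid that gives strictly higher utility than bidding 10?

121

Others bid (5, 5, 14): truth gives -10; bid 14 gives -4 > -10. Violating.
Others bid (5, 5, 16): truth gives -10; bid 5 gives -5 > -10. Violating.
Others bid (5, 5, 25): truth gives -10; bid 5 gives -5 > -10. Violating.
Others bid (5, 10, 14): truth gives -10; bid 14 gives -4 > -10. Violating.
Others bid (5, 5, 5): truth gives 0; no alternative beats it.
Others bid (5, 5, 10): truth gives 0; no alternative beats it.
(Checking all 125 profiles: 121 have a profitable deviation, 4 do not.)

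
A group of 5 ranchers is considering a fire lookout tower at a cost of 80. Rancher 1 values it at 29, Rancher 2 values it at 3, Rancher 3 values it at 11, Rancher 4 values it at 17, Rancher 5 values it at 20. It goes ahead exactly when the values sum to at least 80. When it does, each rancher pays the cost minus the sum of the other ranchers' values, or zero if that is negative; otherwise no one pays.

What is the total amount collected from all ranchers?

80

Total value 80 ≥ cost 80, so it is built.
Rancher 1: others sum to 51; max(0, 80 - 51) = 29.
Rancher 2: others sum to 77; max(0, 80 - 77) = 3.
Rancher 3: others sum to 69; max(0, 80 - 69) = 11.
Rancher 4: others sum to 63; max(0, 80 - 63) = 17.
Rancher 5: others sum to 60; max(0, 80 - 60) = 20.
Total collected = 29 + 3 + 11 + 17 + 20 = 80.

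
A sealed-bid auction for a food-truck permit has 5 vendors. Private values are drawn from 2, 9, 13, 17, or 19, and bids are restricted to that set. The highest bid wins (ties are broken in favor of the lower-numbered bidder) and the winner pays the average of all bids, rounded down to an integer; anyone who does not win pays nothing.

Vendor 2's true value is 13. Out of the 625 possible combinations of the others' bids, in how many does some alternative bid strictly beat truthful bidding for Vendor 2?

Others bid (2, 2, 2, 2): truth gives 9; bid 9 gives 10 > 9. Violating.
Others bid (2, 2, 2, 9): truth gives 8; bid 9 gives 9 > 8. Violating.
Others bid (2, 2, 2, 17): truth gives 0; bid 17 gives 5 > 0. Violating.
Others bid (2, 2, 2, 19): truth gives 0; bid 19 gives 5 > 0. Violating.
Others bid (2, 2, 2, 13): truth gives 7; no alternative beats it.
Others bid (2, 2, 9, 13): truth gives 6; no alternative beats it.
(Checking all 625 profiles: 189 have a profitable deviation, 436 do not.)

189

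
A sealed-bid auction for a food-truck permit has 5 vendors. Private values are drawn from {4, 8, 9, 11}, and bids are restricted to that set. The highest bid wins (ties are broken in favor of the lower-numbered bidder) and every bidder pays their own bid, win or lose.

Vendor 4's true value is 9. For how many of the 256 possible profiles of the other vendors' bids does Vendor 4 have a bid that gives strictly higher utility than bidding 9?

Others bid (4, 4, 4, 4): truth gives 0; bid 8 gives 1 > 0. Violating.
Others bid (4, 4, 4, 8): truth gives 0; bid 8 gives 1 > 0. Violating.
Others bid (4, 4, 4, 11): truth gives -9; bid 11 gives -2 > -9. Violating.
Others bid (4, 4, 8, 11): truth gives -9; bid 11 gives -2 > -9. Violating.
Others bid (4, 4, 4, 9): truth gives 0; no alternative beats it.
Others bid (4, 4, 8, 4): truth gives 0; no alternative beats it.
(Checking all 256 profiles: 234 have a profitable deviation, 22 do not.)

234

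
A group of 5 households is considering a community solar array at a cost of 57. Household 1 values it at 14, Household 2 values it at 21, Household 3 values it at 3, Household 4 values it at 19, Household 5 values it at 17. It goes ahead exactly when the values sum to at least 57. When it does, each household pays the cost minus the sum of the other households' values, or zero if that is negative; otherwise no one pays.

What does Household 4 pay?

2

Total value 74 ≥ cost 57, so the project is built.
The other households' values sum to 55.
Cost minus that sum is 57 - 55 = 2.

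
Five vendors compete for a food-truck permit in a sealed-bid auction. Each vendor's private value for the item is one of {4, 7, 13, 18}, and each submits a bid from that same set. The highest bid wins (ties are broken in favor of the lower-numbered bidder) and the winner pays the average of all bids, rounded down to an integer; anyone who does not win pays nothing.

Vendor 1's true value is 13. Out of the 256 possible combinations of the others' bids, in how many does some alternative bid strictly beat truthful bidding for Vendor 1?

Others bid (4, 4, 4, 4): truth gives 8; bid 4 gives 9 > 8. Violating.
Others bid (4, 4, 4, 7): truth gives 7; bid 7 gives 8 > 7. Violating.
Others bid (4, 4, 4, 18): truth gives 0; bid 18 gives 4 > 0. Violating.
Others bid (4, 4, 7, 4): truth gives 7; bid 7 gives 8 > 7. Violating.
Others bid (4, 4, 4, 13): truth gives 6; no alternative beats it.
Others bid (4, 4, 7, 13): truth gives 5; no alternative beats it.
(Checking all 256 profiles: 102 have a profitable deviation, 154 do not.)

102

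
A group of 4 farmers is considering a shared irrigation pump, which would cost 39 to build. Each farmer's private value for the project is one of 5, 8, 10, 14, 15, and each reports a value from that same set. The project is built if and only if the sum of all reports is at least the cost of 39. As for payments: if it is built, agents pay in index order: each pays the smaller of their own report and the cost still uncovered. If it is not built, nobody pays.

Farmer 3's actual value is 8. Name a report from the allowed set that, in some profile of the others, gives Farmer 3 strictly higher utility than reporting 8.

Suppose Farmer 1 reports 5, Farmer 2 reports 14 and Farmer 4 reports 15.
Report 8: project built, pays 8, utility 8 - 8 = 0.
Report 5: project built, pays 5, utility 8 - 5 = 3.
So reporting 5 beats truth here (3 > 0).

5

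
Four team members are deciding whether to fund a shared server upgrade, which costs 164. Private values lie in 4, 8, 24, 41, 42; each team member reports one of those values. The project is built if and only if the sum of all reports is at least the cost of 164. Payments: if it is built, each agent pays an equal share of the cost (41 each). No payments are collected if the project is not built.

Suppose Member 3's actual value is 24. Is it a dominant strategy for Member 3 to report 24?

Check each profile of the others' reports and compare truth against every alternative report.
Others report (4, 4, 4): truth gives 0, best alternative gives 0.
Others report (4, 4, 8): truth gives 0, best alternative gives 0.
Others report (4, 4, 24): truth gives 0, best alternative gives 0.
Others report (4, 4, 41): truth gives 0, best alternative gives 0.
Others report (4, 4, 42): truth gives 0, best alternative gives 0.
Others report (4, 8, 4): truth gives 0, best alternative gives 0.
(Remaining 119 profiles checked similarly; truth is weakly best in each.)
In every case the truthful report is at least as good as any alternative, so it is a dominant strategy.

Yes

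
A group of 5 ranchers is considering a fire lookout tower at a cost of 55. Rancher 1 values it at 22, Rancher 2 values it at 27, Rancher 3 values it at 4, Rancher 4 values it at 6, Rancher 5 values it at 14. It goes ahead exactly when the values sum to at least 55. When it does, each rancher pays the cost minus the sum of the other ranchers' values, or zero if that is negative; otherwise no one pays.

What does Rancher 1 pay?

4

Total value 73 ≥ cost 55, so the project is built.
The other ranchers' values sum to 51.
Cost minus that sum is 55 - 51 = 4.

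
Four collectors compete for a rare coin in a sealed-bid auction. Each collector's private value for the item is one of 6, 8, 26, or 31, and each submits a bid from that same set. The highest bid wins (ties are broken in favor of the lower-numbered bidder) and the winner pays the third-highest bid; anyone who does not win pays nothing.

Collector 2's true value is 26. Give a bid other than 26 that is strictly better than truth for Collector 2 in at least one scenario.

Suppose Collector 1 bids 6, Collector 3 bids 6 and Collector 4 bids 31.
Bid 26: loses, pays 0, utility 0.
Bid 31: wins, pays 6, utility 26 - 6 = 20.
So bidding 31 beats truth here (20 > 0).

31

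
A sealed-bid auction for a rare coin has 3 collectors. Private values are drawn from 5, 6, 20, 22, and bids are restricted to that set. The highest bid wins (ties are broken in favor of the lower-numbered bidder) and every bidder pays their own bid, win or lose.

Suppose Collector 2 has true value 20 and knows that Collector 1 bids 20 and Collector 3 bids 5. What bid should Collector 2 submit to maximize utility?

22

Bid 5: loses but pays 5, utility -5.
Bid 6: loses but pays 6, utility -6.
Bid 20: loses but pays 20, utility -20.
Bid 22: wins, pays 22, utility 20 - 22 = -2.
The best choice is 22 with utility -2.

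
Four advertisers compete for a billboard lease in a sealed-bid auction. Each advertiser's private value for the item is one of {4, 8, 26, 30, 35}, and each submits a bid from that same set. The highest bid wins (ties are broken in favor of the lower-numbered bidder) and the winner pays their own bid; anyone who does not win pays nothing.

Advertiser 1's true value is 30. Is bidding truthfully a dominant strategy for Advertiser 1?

No

Consider the case where Advertiser 2 bids 4, Advertiser 3 bids 4 and Advertiser 4 bids 4.
Truthful bid 30: wins, pays 30, utility 30 - 30 = 0.
Bid 4 instead: wins, pays 4, utility 30 - 4 = 26.
Since 26 > 0, bidding 4 is strictly better here, so truthful bidding is not dominant.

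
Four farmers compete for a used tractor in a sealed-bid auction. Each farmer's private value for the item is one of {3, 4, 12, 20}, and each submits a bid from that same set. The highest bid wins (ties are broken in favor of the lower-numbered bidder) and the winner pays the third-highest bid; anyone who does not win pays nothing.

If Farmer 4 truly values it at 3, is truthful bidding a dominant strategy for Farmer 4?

Yes

Check each profile of the others' bids and compare truth against every alternative bid.
Others bid (3, 3, 3): truth gives 0, best alternative gives 0.
Others bid (3, 3, 4): truth gives 0, best alternative gives 0.
Others bid (3, 3, 12): truth gives 0, best alternative gives 0.
Others bid (3, 3, 20): truth gives 0, best alternative gives 0.
Others bid (3, 4, 3): truth gives 0, best alternative gives 0.
Others bid (3, 4, 4): truth gives 0, best alternative gives 0.
(Remaining 58 profiles checked similarly; truth is weakly best in each.)
In every case the truthful bid is at least as good as any alternative, so it is a dominant strategy.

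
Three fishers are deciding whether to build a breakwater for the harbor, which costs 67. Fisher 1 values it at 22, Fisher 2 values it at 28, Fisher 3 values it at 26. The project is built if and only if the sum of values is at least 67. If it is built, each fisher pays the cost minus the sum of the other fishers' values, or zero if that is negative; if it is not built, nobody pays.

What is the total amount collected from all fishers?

Total value 76 ≥ cost 67, so it is built.
Fisher 1: others sum to 54; max(0, 67 - 54) = 13.
Fisher 2: others sum to 48; max(0, 67 - 48) = 19.
Fisher 3: others sum to 50; max(0, 67 - 50) = 17.
Total collected = 13 + 19 + 17 = 49.

49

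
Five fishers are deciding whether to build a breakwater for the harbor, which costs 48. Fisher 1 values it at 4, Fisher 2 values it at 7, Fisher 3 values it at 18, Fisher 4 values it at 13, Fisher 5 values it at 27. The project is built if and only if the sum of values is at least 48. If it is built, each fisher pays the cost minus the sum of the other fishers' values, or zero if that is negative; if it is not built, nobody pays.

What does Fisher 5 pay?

6

Total value 69 ≥ cost 48, so the project is built.
The other fishers' values sum to 42.
Cost minus that sum is 48 - 42 = 6.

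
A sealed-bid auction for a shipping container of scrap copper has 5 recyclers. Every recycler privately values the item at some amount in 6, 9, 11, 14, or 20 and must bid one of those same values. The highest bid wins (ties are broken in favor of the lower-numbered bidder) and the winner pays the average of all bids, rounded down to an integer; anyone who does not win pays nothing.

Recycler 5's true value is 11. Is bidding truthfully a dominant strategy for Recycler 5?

No

Consider the case where Recycler 1 bids 6, Recycler 2 bids 6, Recycler 3 bids 6 and Recycler 4 bids 6.
Truthful bid 11: wins, pays 7, utility 11 - 7 = 4.
Bid 9 instead: wins, pays 6, utility 11 - 6 = 5.
Since 5 > 4, bidding 9 is strictly better here, so truthful bidding is not dominant.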